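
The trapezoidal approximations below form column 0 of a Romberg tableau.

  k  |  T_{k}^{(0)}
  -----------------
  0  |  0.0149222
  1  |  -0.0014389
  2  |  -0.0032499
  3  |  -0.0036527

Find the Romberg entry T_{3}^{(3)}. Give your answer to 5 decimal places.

-0.00378

Richardson extrapolation on the trapezoidal column (denominator 4−1=3):
T_{1}^{(1)} = -0.0014389 + (-0.0014389 − 0.0149222)/3 = -0.0068926
T_{2}^{(1)} = -0.0032499 + (-0.0032499 − (-0.0014389))/3 = -0.0038536
T_{3}^{(1)} = -0.0036527 + (-0.0036527 − (-0.0032499))/3 = -0.0037870
T_{2}^{(2)} = -0.0038536 + (-0.0038536 − (-0.0068926))/15 = -0.0036510
T_{3}^{(2)} = -0.0037870 + (-0.0037870 − (-0.0038536))/15 = -0.0037826
T_{3}^{(3)} = (64·(-0.0037826) − (-0.0036510)) / 63 = -0.0037847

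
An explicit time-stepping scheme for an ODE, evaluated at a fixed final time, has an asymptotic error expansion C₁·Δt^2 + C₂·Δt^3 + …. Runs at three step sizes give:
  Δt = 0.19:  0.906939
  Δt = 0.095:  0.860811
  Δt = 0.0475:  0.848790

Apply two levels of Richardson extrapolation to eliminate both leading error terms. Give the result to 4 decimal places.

First eliminate the Δt^2 term (factor 2^2 = 4):
  B₁ = (4·0.860811 − 0.906939)/3 = 0.845435
  B₂ = (4·0.848790 − 0.860811)/3 = 0.844783
Then eliminate the Δt^3 term (factor 2^3 = 8):
  (8·0.844783 − 0.845435)/7 = 0.844690

0.8447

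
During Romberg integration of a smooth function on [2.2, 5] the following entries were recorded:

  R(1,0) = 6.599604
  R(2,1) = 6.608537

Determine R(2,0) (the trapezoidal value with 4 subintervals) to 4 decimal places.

From R(2,1) = (4·R(2,0) − R(1,0))/3, solve for R(2,0):
4·R(2,0) = 3·6.608537 + 6.599604 = 26.425215
R(2,0) = 6.606304

6.6063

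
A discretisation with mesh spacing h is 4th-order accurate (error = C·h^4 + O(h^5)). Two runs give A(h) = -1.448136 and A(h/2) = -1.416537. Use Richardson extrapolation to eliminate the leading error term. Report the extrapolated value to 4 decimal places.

The leading error scales as h^4; refining by a factor of 2 reduces it by 2^4 = 16.
Extrapolated value = (16·A(h/2) − A(h)) / (16 − 1)
= (16·(-1.416537) − (-1.448136)) / 15
= -21.216456 / 15 = -1.414430

-1.4144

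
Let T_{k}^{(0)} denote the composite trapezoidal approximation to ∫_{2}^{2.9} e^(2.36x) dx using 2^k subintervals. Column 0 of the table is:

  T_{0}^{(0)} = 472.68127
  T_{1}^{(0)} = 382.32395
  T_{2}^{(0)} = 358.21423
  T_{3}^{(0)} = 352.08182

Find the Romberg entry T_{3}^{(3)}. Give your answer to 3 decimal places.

Richardson extrapolation on the trapezoidal column (denominator 4−1=3):
T_{1}^{(1)} = (4·382.32395 − 472.68127) / 3 = 352.20484
T_{2}^{(1)} = (4·358.21423 − 382.32395) / 3 = 350.17766
T_{3}^{(1)} = 352.08182 + (352.08182 − 358.21423)/3 = 350.03768
T_{2}^{(2)} = 350.17766 + (350.17766 − 352.20484)/15 = 350.04251
T_{3}^{(2)} = 350.03768 + (350.03768 − 350.17766)/15 = 350.02835
T_{3}^{(3)} = 350.02835 + (350.02835 − 350.04251)/63 = 350.02813

350.028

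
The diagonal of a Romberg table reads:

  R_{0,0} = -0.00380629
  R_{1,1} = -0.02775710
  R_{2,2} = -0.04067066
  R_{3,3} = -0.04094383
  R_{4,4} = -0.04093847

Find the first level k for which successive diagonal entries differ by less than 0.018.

k = 2

|R_{1,1} − R_{0,0}| = 0.02395081 ≥ 0.018
|R_{2,2} − R_{1,1}| = 0.01291356 < 0.018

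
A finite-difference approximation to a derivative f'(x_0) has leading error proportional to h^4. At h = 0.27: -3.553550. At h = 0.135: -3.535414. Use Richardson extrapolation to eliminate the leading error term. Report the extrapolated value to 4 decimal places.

The leading error scales as h^4; refining by a factor of 2 reduces it by 2^4 = 16.
Extrapolated value = (16·A(h/2) − A(h)) / (16 − 1)
= (16·(-3.535414) − (-3.553550)) / 15
= -53.013074 / 15 = -3.534205

-3.5342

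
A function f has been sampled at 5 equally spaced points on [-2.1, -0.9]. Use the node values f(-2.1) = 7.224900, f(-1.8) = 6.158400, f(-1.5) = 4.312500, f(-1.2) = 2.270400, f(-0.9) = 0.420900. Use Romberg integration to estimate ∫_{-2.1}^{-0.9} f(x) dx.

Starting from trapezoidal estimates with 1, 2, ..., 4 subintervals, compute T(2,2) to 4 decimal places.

T(0,0) (trapezoid, 1 panel, h=1.2000): 4.587480
T(1,0) (trapezoid, 2 panels, h=0.6000): 4.881240
T(2,0) (trapezoid, 4 panels, h=0.3000): 4.969260
T(1,1) = 4.881240 + (4.881240 − 4.587480)/3 = 4.979160
T(2,1) = 4.969260 + (4.969260 − 4.881240)/3 = 4.998600
T(2,2) = 4.998600 + (4.998600 − 4.979160)/15 = 4.999896

4.9999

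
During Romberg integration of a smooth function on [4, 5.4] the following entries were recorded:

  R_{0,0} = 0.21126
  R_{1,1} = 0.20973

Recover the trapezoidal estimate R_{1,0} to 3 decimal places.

0.210

From R_{1,1} = (4·R_{1,0} − R_{0,0})/3, solve for R_{1,0}:
4·R_{1,0} = 3·0.20973 + 0.21126 = 0.84045
R_{1,0} = 0.21011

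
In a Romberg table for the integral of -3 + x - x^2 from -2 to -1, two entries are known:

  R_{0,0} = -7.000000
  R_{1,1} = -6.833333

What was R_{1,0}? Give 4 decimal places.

From R_{1,1} = (4·R_{1,0} − R_{0,0})/3, solve for R_{1,0}:
4·R_{1,0} = 3·(-6.833333) + (-7.000000) = -27.499999
R_{1,0} = -6.875000

-6.8750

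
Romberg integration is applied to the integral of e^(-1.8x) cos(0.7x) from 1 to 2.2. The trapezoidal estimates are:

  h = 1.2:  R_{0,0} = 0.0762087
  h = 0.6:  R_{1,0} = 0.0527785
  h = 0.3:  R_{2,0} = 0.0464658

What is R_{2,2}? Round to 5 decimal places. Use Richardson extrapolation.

R_{1,1} = 0.0527785 + (0.0527785 − 0.0762087)/3 = 0.0449684
R_{2,1} = 0.0464658 + (0.0464658 − 0.0527785)/3 = 0.0443616
R_{2,2} = 0.0443616 + (0.0443616 − 0.0449684)/15 = 0.0443211

0.04432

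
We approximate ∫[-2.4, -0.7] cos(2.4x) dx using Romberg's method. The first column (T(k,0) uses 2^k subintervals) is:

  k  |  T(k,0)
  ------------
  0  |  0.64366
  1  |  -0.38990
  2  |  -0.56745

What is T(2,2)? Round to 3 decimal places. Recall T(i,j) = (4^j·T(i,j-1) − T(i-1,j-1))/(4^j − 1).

T(1,1) = -0.38990 + (-0.38990 − 0.64366)/3 = -0.73442
T(2,1) = (4·(-0.56745) − (-0.38990)) / 3 = -0.62663
T(2,2) = -0.62663 + (-0.62663 − (-0.73442))/15 = -0.61944

-0.619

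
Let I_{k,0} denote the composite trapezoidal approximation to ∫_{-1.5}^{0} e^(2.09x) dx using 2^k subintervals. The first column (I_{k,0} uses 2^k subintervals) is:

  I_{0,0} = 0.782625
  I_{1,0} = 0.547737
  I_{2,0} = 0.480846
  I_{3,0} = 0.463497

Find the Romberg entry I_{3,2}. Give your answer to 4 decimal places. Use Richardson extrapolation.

0.4577

I_{2,1} = (4·0.480846 − 0.547737) / 3 = 0.458549
I_{3,1} = 0.463497 + (0.463497 − 0.480846)/3 = 0.457714
I_{3,2} = (16·0.457714 − 0.458549) / 15 = 0.457658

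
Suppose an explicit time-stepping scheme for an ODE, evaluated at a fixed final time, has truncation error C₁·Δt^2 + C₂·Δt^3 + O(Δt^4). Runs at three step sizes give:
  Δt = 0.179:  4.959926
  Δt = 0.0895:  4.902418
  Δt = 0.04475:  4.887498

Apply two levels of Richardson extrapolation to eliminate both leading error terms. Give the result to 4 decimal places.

First eliminate the Δt^2 term (factor 2^2 = 4):
  B₁ = (4·4.902418 − 4.959926)/3 = 4.883249
  B₂ = (4·4.887498 − 4.902418)/3 = 4.882525
Then eliminate the Δt^3 term (factor 2^3 = 8):
  (8·4.882525 − 4.883249)/7 = 4.882422

4.8824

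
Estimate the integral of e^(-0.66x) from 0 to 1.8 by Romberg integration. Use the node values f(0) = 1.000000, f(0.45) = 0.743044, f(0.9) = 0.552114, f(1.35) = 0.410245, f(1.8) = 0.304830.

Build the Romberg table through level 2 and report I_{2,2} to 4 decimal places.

1.0533

I_{0,0} (trapezoid, 1 panel, h=1.8000): 1.174347
I_{1,0} (trapezoid, 2 panels, h=0.9000): 1.084076
I_{2,0} (trapezoid, 4 panels, h=0.4500): 1.061018
I_{1,1} = 1.084076 + (1.084076 − 1.174347)/3 = 1.053986
I_{2,1} = 1.061018 + (1.061018 − 1.084076)/3 = 1.053332
I_{2,2} = 1.053332 + (1.053332 − 1.053986)/15 = 1.053288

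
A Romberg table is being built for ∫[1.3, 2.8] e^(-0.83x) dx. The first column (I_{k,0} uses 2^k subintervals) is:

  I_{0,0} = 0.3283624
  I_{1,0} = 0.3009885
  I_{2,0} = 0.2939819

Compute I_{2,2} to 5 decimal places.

0.29163

Richardson extrapolation on the trapezoidal column (denominator 4−1=3):
I_{1,1} = 0.3009885 + (0.3009885 − 0.3283624)/3 = 0.2918639
I_{2,1} = (4·0.2939819 − 0.3009885) / 3 = 0.2916464
I_{2,2} = (16·0.2916464 − 0.2918639) / 15 = 0.2916319
(Column j=1 coincides with Simpson's rule on the same nodes.)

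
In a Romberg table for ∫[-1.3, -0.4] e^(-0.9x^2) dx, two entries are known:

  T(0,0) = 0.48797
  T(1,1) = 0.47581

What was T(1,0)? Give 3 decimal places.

From T(1,1) = (4·T(1,0) − T(0,0))/3, solve for T(1,0):
4·T(1,0) = 3·0.47581 + 0.48797 = 1.91540
T(1,0) = 0.47885

0.479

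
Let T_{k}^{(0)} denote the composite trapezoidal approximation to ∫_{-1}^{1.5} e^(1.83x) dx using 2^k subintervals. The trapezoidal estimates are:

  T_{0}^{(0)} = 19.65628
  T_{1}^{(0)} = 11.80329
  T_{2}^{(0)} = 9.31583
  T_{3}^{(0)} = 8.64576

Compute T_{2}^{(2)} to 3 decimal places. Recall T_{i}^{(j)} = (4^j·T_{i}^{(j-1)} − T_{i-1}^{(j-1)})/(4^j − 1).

T_{1}^{(1)} = 11.80329 + (11.80329 − 19.65628)/3 = 9.18563
T_{2}^{(1)} = (4·9.31583 − 11.80329) / 3 = 8.48668
T_{2}^{(2)} = (16·8.48668 − 9.18563) / 15 = 8.44008

8.440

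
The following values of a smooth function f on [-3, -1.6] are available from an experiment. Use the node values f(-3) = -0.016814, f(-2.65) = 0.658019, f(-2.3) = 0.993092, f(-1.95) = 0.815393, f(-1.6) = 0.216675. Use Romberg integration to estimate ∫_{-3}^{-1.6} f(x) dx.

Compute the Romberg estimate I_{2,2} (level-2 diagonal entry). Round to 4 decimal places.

0.9406

I_{0,0} (trapezoid, 1 panel, h=1.4000): 0.139903
I_{1,0} (trapezoid, 2 panels, h=0.7000): 0.765116
I_{2,0} (trapezoid, 4 panels, h=0.3500): 0.898252
I_{1,1} = 0.765116 + (0.765116 − 0.139903)/3 = 0.973520
I_{2,1} = 0.898252 + (0.898252 − 0.765116)/3 = 0.942631
I_{2,2} = 0.942631 + (0.942631 − 0.973520)/15 = 0.940572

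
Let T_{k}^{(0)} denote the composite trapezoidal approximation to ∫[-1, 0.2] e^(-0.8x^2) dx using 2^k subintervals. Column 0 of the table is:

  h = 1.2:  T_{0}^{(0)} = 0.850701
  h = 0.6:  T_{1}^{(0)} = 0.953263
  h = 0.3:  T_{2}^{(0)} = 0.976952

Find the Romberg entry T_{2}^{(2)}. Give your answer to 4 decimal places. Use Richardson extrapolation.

0.9847

T_{1}^{(1)} = (4·0.953263 − 0.850701) / 3 = 0.987450
T_{2}^{(1)} = 0.976952 + (0.976952 − 0.953263)/3 = 0.984848
T_{2}^{(2)} = 0.984848 + (0.984848 − 0.987450)/15 = 0.984675
(Column j=1 coincides with Simpson's rule on the same nodes.)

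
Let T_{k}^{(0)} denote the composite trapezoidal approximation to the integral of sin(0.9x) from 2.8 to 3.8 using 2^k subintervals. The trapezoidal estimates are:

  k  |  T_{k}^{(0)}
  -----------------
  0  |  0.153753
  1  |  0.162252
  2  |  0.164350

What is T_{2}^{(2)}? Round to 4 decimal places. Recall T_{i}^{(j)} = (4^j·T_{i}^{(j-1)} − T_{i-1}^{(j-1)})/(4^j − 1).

0.1650

Richardson extrapolation on the trapezoidal column (denominator 4−1=3):
T_{1}^{(1)} = (4·0.162252 − 0.153753) / 3 = 0.165085
T_{2}^{(1)} = 0.164350 + (0.164350 − 0.162252)/3 = 0.165049
T_{2}^{(2)} = 0.165049 + (0.165049 − 0.165085)/15 = 0.165047
(Column j=1 coincides with Simpson's rule on the same nodes.)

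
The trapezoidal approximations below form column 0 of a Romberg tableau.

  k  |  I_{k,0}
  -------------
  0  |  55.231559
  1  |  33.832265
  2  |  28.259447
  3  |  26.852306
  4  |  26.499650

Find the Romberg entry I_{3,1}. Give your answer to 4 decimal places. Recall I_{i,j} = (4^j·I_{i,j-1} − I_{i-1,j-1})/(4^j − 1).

26.3833

Richardson extrapolation on the trapezoidal column (denominator 4−1=3):
I_{3,1} = 26.852306 + (26.852306 − 28.259447)/3 = 26.383259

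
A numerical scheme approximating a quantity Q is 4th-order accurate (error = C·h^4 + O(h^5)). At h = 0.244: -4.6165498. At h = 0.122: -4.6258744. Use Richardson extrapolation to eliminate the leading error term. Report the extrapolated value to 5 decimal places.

-4.62650

The leading error scales as h^4; refining by a factor of 2 reduces it by 2^4 = 16.
Extrapolated value = (16·A(h/2) − A(h)) / (16 − 1)
= (16·(-4.6258744) − (-4.6165498)) / 15
= -69.3974406 / 15 = -4.6264960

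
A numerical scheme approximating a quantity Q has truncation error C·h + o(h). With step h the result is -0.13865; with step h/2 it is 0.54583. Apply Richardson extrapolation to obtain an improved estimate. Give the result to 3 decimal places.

The leading error scales as h; refining by a factor of 2 reduces it by 2^1 = 2.
Extrapolated value = (2·A(h/2) − A(h)) / (2 − 1)
= (2·0.54583 − (-0.13865)) / 1
= 1.23031 / 1 = 1.23031

1.230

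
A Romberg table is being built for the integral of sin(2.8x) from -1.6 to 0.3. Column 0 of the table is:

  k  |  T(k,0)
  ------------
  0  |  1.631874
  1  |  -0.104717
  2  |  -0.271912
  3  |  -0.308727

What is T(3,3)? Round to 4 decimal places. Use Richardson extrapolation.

-0.3208

Richardson extrapolation on the trapezoidal column (denominator 4−1=3):
T(1,1) = (4·(-0.104717) − 1.631874) / 3 = -0.683581
T(2,1) = -0.271912 + (-0.271912 − (-0.104717))/3 = -0.327644
T(3,1) = (4·(-0.308727) − (-0.271912)) / 3 = -0.320999
T(2,2) = -0.327644 + (-0.327644 − (-0.683581))/15 = -0.303915
T(3,2) = -0.320999 + (-0.320999 − (-0.327644))/15 = -0.320556
T(3,3) = -0.320556 + (-0.320556 − (-0.303915))/63 = -0.320820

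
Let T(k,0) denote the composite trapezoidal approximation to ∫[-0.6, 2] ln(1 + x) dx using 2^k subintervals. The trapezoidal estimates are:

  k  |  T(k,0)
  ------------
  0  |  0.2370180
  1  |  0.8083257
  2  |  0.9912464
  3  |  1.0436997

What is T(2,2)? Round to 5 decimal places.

Richardson extrapolation on the trapezoidal column (denominator 4−1=3):
T(1,1) = (4·0.8083257 − 0.2370180) / 3 = 0.9987616
T(2,1) = (4·0.9912464 − 0.8083257) / 3 = 1.0522200
T(2,2) = 1.0522200 + (1.0522200 − 0.9987616)/15 = 1.0557839
(Column j=1 coincides with Simpson's rule on the same nodes.)

1.05578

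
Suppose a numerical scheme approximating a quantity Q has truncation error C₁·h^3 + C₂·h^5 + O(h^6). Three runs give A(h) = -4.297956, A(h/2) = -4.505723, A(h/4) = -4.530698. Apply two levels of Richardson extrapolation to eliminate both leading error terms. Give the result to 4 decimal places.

First eliminate the h^3 term (factor 2^3 = 8):
  B₁ = (8·(-4.505723) − (-4.297956))/7 = -4.535404
  B₂ = (8·(-4.530698) − (-4.505723))/7 = -4.534266
Then eliminate the h^5 term (factor 2^5 = 32):
  (32·(-4.534266) − (-4.535404))/31 = -4.534229

-4.5342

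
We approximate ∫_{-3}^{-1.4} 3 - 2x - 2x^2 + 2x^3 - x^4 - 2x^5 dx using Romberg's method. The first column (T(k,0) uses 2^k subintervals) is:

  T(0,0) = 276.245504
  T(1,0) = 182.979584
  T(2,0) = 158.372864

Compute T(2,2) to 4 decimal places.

T(1,1) = 182.979584 + (182.979584 − 276.245504)/3 = 151.890944
T(2,1) = 158.372864 + (158.372864 − 182.979584)/3 = 150.170624
T(2,2) = (16·150.170624 − 151.890944) / 15 = 150.055936
(Column j=1 coincides with Simpson's rule on the same nodes.)

150.0559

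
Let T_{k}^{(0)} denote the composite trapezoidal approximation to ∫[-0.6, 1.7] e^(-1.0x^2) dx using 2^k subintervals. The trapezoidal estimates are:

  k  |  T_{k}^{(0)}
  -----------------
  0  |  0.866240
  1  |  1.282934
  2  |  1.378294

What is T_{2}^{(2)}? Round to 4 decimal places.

1.4093

Richardson extrapolation on the trapezoidal column (denominator 4−1=3):
T_{1}^{(1)} = (4·1.282934 − 0.866240) / 3 = 1.421832
T_{2}^{(1)} = (4·1.378294 − 1.282934) / 3 = 1.410081
T_{2}^{(2)} = (16·1.410081 − 1.421832) / 15 = 1.409298
(Column j=1 coincides with Simpson's rule on the same nodes.)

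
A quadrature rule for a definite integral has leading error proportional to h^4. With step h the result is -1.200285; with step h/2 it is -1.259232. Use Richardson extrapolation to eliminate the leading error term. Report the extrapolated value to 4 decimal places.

The leading error scales as h^4; refining by a factor of 2 reduces it by 2^4 = 16.
Extrapolated value = (16·A(h/2) − A(h)) / (16 − 1)
= (16·(-1.259232) − (-1.200285)) / 15
= -18.947427 / 15 = -1.263162

-1.2632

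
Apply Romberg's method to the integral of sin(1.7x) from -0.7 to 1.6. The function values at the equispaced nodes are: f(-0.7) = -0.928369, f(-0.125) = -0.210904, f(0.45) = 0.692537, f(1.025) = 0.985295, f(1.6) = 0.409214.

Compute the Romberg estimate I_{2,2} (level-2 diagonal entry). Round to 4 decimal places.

I_{0,0} (trapezoid, 1 panel, h=2.3000): -0.597028
I_{1,0} (trapezoid, 2 panels, h=1.1500): 0.497903
I_{2,0} (trapezoid, 4 panels, h=0.5750): 0.694227
I_{1,1} = 0.497903 + (0.497903 − (-0.597028))/3 = 0.862880
I_{2,1} = 0.694227 + (0.694227 − 0.497903)/3 = 0.759668
I_{2,2} = 0.759668 + (0.759668 − 0.862880)/15 = 0.752787

0.7528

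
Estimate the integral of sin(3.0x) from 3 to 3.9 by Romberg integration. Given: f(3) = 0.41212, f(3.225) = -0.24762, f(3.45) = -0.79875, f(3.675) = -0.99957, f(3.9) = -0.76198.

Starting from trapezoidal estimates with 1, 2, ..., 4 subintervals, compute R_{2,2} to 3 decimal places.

R_{0,0} (trapezoid, 1 panel, h=0.9000): -0.15744
R_{1,0} (trapezoid, 2 panels, h=0.4500): -0.43816
R_{2,0} (trapezoid, 4 panels, h=0.2250): -0.49970
R_{1,1} = -0.43816 + (-0.43816 − (-0.15744))/3 = -0.53173
R_{2,1} = -0.49970 + (-0.49970 − (-0.43816))/3 = -0.52021
R_{2,2} = -0.52021 + (-0.52021 − (-0.53173))/15 = -0.51944

-0.519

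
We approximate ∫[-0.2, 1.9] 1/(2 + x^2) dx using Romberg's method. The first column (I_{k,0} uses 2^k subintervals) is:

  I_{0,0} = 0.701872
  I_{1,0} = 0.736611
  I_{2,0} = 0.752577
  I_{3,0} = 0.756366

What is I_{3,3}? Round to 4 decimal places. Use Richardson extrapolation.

I_{1,1} = 0.736611 + (0.736611 − 0.701872)/3 = 0.748191
I_{2,1} = 0.752577 + (0.752577 − 0.736611)/3 = 0.757899
I_{3,1} = 0.756366 + (0.756366 − 0.752577)/3 = 0.757629
I_{2,2} = 0.757899 + (0.757899 − 0.748191)/15 = 0.758546
I_{3,2} = 0.757629 + (0.757629 − 0.757899)/15 = 0.757611
I_{3,3} = 0.757611 + (0.757611 − 0.758546)/63 = 0.757596

0.7576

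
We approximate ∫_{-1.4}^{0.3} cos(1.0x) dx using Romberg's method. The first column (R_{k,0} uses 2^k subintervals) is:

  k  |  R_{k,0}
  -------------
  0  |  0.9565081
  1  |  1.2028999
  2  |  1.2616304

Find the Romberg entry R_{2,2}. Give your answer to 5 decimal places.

1.28095

R_{1,1} = 1.2028999 + (1.2028999 − 0.9565081)/3 = 1.2850305
R_{2,1} = 1.2616304 + (1.2616304 − 1.2028999)/3 = 1.2812072
R_{2,2} = (16·1.2812072 − 1.2850305) / 15 = 1.2809523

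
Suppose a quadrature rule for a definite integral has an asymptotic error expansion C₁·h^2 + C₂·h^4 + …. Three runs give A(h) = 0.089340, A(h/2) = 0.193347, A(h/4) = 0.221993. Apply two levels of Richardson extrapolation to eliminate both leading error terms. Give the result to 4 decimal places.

0.2318

First eliminate the h^2 term (factor 2^2 = 4):
  B₁ = (4·0.193347 − 0.089340)/3 = 0.228016
  B₂ = (4·0.221993 − 0.193347)/3 = 0.231542
Then eliminate the h^4 term (factor 2^4 = 16):
  (16·0.231542 − 0.228016)/15 = 0.231777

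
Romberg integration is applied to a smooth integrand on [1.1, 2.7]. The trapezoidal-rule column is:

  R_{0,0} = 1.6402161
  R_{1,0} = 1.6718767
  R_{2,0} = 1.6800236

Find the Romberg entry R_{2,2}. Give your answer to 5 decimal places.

R_{1,1} = (4·1.6718767 − 1.6402161) / 3 = 1.6824302
R_{2,1} = 1.6800236 + (1.6800236 − 1.6718767)/3 = 1.6827392
R_{2,2} = 1.6827392 + (1.6827392 − 1.6824302)/15 = 1.6827598

1.68276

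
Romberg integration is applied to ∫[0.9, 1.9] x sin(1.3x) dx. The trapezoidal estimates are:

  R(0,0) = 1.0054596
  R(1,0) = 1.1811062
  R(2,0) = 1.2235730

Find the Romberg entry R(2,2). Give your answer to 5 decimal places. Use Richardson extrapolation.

Richardson extrapolation on the trapezoidal column (denominator 4−1=3):
R(1,1) = (4·1.1811062 − 1.0054596) / 3 = 1.2396551
R(2,1) = (4·1.2235730 − 1.1811062) / 3 = 1.2377286
R(2,2) = (16·1.2377286 − 1.2396551) / 15 = 1.2376002
(Column j=1 coincides with Simpson's rule on the same nodes.)

1.23760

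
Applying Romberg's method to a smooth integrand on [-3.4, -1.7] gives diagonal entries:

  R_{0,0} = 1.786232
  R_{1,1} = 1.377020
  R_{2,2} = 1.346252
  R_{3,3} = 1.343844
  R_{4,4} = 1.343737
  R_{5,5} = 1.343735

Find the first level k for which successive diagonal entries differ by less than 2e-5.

|R_{1,1} − R_{0,0}| = 0.409212 ≥ 2e-5
|R_{2,2} − R_{1,1}| = 0.030768 ≥ 2e-5
|R_{3,3} − R_{2,2}| = 0.002408 ≥ 2e-5
|R_{4,4} − R_{3,3}| = 0.000107 ≥ 2e-5
|R_{5,5} − R_{4,4}| = 0.000002 < 2e-5

k = 5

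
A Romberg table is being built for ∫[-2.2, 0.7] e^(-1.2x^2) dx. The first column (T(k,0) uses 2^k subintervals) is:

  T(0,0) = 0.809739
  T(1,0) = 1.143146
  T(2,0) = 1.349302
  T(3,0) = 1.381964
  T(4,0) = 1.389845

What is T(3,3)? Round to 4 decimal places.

1.3906

Richardson extrapolation on the trapezoidal column (denominator 4−1=3):
T(1,1) = 1.143146 + (1.143146 − 0.809739)/3 = 1.254282
T(2,1) = 1.349302 + (1.349302 − 1.143146)/3 = 1.418021
T(3,1) = (4·1.381964 − 1.349302) / 3 = 1.392851
T(2,2) = 1.418021 + (1.418021 − 1.254282)/15 = 1.428937
T(3,2) = (16·1.392851 − 1.418021) / 15 = 1.391173
T(3,3) = 1.391173 + (1.391173 − 1.428937)/63 = 1.390574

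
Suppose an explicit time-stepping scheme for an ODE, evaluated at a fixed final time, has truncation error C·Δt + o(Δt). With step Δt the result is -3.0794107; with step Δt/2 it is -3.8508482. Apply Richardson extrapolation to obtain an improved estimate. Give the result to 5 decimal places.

The leading error scales as Δt; refining by a factor of 2 reduces it by 2^1 = 2.
Extrapolated value = (2·A(Δt/2) − A(Δt)) / (2 − 1)
= (2·(-3.8508482) − (-3.0794107)) / 1
= -4.6222857 / 1 = -4.6222857

-4.62229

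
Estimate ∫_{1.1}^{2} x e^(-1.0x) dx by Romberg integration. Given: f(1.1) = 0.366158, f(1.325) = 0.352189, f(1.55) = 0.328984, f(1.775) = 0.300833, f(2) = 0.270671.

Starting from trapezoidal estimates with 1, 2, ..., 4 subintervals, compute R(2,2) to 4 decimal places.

R(0,0) (trapezoid, 1 panel, h=0.9000): 0.286573
R(1,0) (trapezoid, 2 panels, h=0.4500): 0.291329
R(2,0) (trapezoid, 4 panels, h=0.2250): 0.292595
R(1,1) = 0.291329 + (0.291329 − 0.286573)/3 = 0.292914
R(2,1) = 0.292595 + (0.292595 − 0.291329)/3 = 0.293017
R(2,2) = 0.293017 + (0.293017 − 0.292914)/15 = 0.293024

0.2930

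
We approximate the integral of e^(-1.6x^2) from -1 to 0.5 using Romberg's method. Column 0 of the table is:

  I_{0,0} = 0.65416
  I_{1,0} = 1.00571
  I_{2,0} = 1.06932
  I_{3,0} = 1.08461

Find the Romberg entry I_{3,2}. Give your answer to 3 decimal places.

Richardson extrapolation on the trapezoidal column (denominator 4−1=3):
I_{2,1} = (4·1.06932 − 1.00571) / 3 = 1.09052
I_{3,1} = (4·1.08461 − 1.06932) / 3 = 1.08971
I_{3,2} = 1.08971 + (1.08971 − 1.09052)/15 = 1.08966

1.090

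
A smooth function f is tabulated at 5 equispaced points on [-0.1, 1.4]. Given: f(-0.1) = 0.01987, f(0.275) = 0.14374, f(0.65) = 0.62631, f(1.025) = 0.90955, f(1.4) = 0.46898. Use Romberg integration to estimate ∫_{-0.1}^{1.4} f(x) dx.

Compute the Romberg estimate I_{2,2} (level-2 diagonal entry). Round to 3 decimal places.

I_{0,0} (trapezoid, 1 panel, h=1.5000): 0.36664
I_{1,0} (trapezoid, 2 panels, h=0.7500): 0.65305
I_{2,0} (trapezoid, 4 panels, h=0.3750): 0.72151
I_{1,1} = 0.65305 + (0.65305 − 0.36664)/3 = 0.74852
I_{2,1} = 0.72151 + (0.72151 − 0.65305)/3 = 0.74433
I_{2,2} = 0.74433 + (0.74433 − 0.74852)/15 = 0.74405

0.744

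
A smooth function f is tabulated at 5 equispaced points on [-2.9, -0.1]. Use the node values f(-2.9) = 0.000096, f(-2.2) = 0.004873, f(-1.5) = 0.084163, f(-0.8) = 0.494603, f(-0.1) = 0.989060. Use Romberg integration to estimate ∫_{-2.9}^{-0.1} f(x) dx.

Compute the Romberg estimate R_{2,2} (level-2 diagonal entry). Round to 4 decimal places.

R_{0,0} (trapezoid, 1 panel, h=2.8000): 1.384818
R_{1,0} (trapezoid, 2 panels, h=1.4000): 0.810237
R_{2,0} (trapezoid, 4 panels, h=0.7000): 0.754752
R_{1,1} = 0.810237 + (0.810237 − 1.384818)/3 = 0.618710
R_{2,1} = 0.754752 + (0.754752 − 0.810237)/3 = 0.736257
R_{2,2} = 0.736257 + (0.736257 − 0.618710)/15 = 0.744093

0.7441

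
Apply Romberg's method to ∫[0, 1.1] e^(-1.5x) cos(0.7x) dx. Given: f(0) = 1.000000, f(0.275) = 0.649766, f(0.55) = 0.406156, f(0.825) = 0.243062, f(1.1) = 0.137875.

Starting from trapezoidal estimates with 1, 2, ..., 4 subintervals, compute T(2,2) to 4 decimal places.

0.5061

T(0,0) (trapezoid, 1 panel, h=1.1000): 0.625831
T(1,0) (trapezoid, 2 panels, h=0.5500): 0.536301
T(2,0) (trapezoid, 4 panels, h=0.2750): 0.513678
T(1,1) = 0.536301 + (0.536301 − 0.625831)/3 = 0.506458
T(2,1) = 0.513678 + (0.513678 − 0.536301)/3 = 0.506137
T(2,2) = 0.506137 + (0.506137 − 0.506458)/15 = 0.506116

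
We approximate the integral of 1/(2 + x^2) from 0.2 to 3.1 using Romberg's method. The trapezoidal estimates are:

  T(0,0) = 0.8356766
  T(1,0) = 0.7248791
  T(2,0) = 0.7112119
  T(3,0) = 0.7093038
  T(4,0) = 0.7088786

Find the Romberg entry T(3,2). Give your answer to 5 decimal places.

Richardson extrapolation on the trapezoidal column (denominator 4−1=3):
T(2,1) = (4·0.7112119 − 0.7248791) / 3 = 0.7066562
T(3,1) = (4·0.7093038 − 0.7112119) / 3 = 0.7086678
T(3,2) = 0.7086678 + (0.7086678 − 0.7066562)/15 = 0.7088019

0.70880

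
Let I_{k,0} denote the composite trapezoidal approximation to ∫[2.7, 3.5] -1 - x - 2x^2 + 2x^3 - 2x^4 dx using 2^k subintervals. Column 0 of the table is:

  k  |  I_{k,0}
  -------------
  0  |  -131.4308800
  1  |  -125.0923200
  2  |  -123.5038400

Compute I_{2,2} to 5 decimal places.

-122.97401

Richardson extrapolation on the trapezoidal column (denominator 4−1=3):
I_{1,1} = (4·(-125.0923200) − (-131.4308800)) / 3 = -122.9794667
I_{2,1} = (4·(-123.5038400) − (-125.0923200)) / 3 = -122.9743467
I_{2,2} = -122.9743467 + (-122.9743467 − (-122.9794667))/15 = -122.9740054
(Column j=1 coincides with Simpson's rule on the same nodes.)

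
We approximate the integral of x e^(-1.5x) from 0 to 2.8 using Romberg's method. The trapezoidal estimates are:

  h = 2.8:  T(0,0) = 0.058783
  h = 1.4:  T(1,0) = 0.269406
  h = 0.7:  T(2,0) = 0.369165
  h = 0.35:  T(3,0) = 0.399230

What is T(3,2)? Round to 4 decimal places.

0.4097

Richardson extrapolation on the trapezoidal column (denominator 4−1=3):
T(2,1) = 0.369165 + (0.369165 − 0.269406)/3 = 0.402418
T(3,1) = 0.399230 + (0.399230 − 0.369165)/3 = 0.409252
T(3,2) = (16·0.409252 − 0.402418) / 15 = 0.409708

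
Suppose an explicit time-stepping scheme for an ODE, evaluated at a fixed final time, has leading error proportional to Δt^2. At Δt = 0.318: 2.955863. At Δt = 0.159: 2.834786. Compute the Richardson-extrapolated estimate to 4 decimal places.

The leading error scales as Δt^2; refining by a factor of 2 reduces it by 2^2 = 4.
Extrapolated value = (4·A(Δt/2) − A(Δt)) / (4 − 1)
= (4·2.834786 − 2.955863) / 3
= 8.383281 / 3 = 2.794427

2.7944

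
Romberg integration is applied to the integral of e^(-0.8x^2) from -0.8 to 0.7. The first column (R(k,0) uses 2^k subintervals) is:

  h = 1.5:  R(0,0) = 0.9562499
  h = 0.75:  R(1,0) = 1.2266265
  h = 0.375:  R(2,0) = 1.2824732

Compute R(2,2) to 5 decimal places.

1.30004

Richardson extrapolation on the trapezoidal column (denominator 4−1=3):
R(1,1) = 1.2266265 + (1.2266265 − 0.9562499)/3 = 1.3167520
R(2,1) = (4·1.2824732 − 1.2266265) / 3 = 1.3010888
R(2,2) = (16·1.3010888 − 1.3167520) / 15 = 1.3000446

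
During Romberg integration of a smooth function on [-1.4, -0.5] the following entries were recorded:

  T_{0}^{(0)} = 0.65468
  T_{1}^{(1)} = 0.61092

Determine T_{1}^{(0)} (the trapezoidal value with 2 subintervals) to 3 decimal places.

0.622

From T_{1}^{(1)} = (4·T_{1}^{(0)} − T_{0}^{(0)})/3, solve for T_{1}^{(0)}:
4·T_{1}^{(0)} = 3·0.61092 + 0.65468 = 2.48744
T_{1}^{(0)} = 0.62186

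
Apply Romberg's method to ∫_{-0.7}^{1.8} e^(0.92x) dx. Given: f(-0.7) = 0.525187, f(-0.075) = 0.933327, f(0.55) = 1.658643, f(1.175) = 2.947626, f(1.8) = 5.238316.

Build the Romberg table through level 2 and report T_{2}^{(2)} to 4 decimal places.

5.1233

T_{0}^{(0)} (trapezoid, 1 panel, h=2.5000): 7.204379
T_{1}^{(0)} (trapezoid, 2 panels, h=1.2500): 5.675493
T_{2}^{(0)} (trapezoid, 4 panels, h=0.6250): 5.263342
T_{1}^{(1)} = 5.675493 + (5.675493 − 7.204379)/3 = 5.165864
T_{2}^{(1)} = 5.263342 + (5.263342 − 5.675493)/3 = 5.125958
T_{2}^{(2)} = 5.125958 + (5.125958 − 5.165864)/15 = 5.123298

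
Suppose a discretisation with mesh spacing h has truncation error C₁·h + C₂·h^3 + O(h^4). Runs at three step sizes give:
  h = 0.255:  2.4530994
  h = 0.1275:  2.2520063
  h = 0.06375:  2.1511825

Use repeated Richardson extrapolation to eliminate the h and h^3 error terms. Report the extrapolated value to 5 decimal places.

First eliminate the h term (factor 2^1 = 2):
  B₁ = (2·2.2520063 − 2.4530994)/1 = 2.0509132
  B₂ = (2·2.1511825 − 2.2520063)/1 = 2.0503587
Then eliminate the h^3 term (factor 2^3 = 8):
  (8·2.0503587 − 2.0509132)/7 = 2.0502795

2.05028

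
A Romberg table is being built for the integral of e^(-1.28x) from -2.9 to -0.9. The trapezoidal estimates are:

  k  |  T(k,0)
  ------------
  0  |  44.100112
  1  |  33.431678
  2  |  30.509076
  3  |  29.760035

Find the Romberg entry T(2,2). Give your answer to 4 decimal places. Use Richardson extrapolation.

29.5122

Richardson extrapolation on the trapezoidal column (denominator 4−1=3):
T(1,1) = 33.431678 + (33.431678 − 44.100112)/3 = 29.875533
T(2,1) = 30.509076 + (30.509076 − 33.431678)/3 = 29.534875
T(2,2) = (16·29.534875 − 29.875533) / 15 = 29.512164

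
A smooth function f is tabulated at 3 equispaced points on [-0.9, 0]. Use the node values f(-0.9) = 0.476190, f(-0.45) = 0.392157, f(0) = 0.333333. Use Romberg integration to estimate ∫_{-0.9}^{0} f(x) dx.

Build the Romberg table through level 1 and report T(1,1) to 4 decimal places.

0.3567

T(0,0) (trapezoid, 1 panel, h=0.9000): 0.364285
T(1,0) (trapezoid, 2 panels, h=0.4500): 0.358613
T(1,1) = 0.358613 + (0.358613 − 0.364285)/3 = 0.356722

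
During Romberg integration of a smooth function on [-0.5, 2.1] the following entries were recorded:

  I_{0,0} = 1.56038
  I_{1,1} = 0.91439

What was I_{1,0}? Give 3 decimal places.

1.076

From I_{1,1} = (4·I_{1,0} − I_{0,0})/3, solve for I_{1,0}:
4·I_{1,0} = 3·0.91439 + 1.56038 = 4.30355
I_{1,0} = 1.07589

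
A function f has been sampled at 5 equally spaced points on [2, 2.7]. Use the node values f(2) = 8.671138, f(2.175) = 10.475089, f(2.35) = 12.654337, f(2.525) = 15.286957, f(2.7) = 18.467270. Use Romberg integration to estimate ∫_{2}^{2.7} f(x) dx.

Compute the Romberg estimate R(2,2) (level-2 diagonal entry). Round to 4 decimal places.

R(0,0) (trapezoid, 1 panel, h=0.7000): 9.498443
R(1,0) (trapezoid, 2 panels, h=0.3500): 9.178239
R(2,0) (trapezoid, 4 panels, h=0.1750): 9.097478
R(1,1) = 9.178239 + (9.178239 − 9.498443)/3 = 9.071504
R(2,1) = 9.097478 + (9.097478 − 9.178239)/3 = 9.070558
R(2,2) = 9.070558 + (9.070558 − 9.071504)/15 = 9.070495

9.0705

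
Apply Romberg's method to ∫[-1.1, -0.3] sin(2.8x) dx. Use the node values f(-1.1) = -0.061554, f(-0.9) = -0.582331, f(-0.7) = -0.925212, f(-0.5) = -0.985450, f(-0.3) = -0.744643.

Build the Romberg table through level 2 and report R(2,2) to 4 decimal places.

R(0,0) (trapezoid, 1 panel, h=0.8000): -0.322479
R(1,0) (trapezoid, 2 panels, h=0.4000): -0.531324
R(2,0) (trapezoid, 4 panels, h=0.2000): -0.579218
R(1,1) = -0.531324 + (-0.531324 − (-0.322479))/3 = -0.600939
R(2,1) = -0.579218 + (-0.579218 − (-0.531324))/3 = -0.595183
R(2,2) = -0.595183 + (-0.595183 − (-0.600939))/15 = -0.594799

-0.5948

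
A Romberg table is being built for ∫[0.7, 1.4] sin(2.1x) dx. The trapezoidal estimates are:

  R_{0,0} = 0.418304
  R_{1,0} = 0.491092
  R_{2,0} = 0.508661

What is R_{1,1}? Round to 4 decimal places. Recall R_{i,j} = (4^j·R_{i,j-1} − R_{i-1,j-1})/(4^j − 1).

Richardson extrapolation on the trapezoidal column (denominator 4−1=3):
R_{1,1} = 0.491092 + (0.491092 − 0.418304)/3 = 0.515355
(Column j=1 coincides with Simpson's rule on the same nodes.)

0.5154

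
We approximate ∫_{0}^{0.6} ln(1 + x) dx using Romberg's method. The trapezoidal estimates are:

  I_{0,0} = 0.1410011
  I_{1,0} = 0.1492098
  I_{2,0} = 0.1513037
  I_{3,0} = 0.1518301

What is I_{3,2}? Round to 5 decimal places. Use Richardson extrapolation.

0.15201

Richardson extrapolation on the trapezoidal column (denominator 4−1=3):
I_{2,1} = (4·0.1513037 − 0.1492098) / 3 = 0.1520017
I_{3,1} = 0.1518301 + (0.1518301 − 0.1513037)/3 = 0.1520056
I_{3,2} = 0.1520056 + (0.1520056 − 0.1520017)/15 = 0.1520059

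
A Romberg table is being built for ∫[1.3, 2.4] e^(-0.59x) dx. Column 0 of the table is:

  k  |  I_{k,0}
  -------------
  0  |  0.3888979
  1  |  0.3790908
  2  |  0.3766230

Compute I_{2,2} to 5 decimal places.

0.37580

Richardson extrapolation on the trapezoidal column (denominator 4−1=3):
I_{1,1} = 0.3790908 + (0.3790908 − 0.3888979)/3 = 0.3758218
I_{2,1} = 0.3766230 + (0.3766230 − 0.3790908)/3 = 0.3758004
I_{2,2} = (16·0.3758004 − 0.3758218) / 15 = 0.3757990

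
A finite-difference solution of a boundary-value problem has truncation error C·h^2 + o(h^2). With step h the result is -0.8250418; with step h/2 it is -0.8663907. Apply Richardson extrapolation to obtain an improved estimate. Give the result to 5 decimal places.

The leading error scales as h^2; refining by a factor of 2 reduces it by 2^2 = 4.
Extrapolated value = (4·A(h/2) − A(h)) / (4 − 1)
= (4·(-0.8663907) − (-0.8250418)) / 3
= -2.6405210 / 3 = -0.8801737

-0.88017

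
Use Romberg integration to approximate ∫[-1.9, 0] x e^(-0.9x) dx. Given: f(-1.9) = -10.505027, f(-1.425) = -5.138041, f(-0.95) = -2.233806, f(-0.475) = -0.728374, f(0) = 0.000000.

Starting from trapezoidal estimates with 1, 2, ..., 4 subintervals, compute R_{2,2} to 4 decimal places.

-6.0814

R_{0,0} (trapezoid, 1 panel, h=1.9000): -9.979776
R_{1,0} (trapezoid, 2 panels, h=0.9500): -7.112004
R_{2,0} (trapezoid, 4 panels, h=0.4750): -6.342549
R_{1,1} = -7.112004 + (-7.112004 − (-9.979776))/3 = -6.156080
R_{2,1} = -6.342549 + (-6.342549 − (-7.112004))/3 = -6.086064
R_{2,2} = -6.086064 + (-6.086064 − (-6.156080))/15 = -6.081396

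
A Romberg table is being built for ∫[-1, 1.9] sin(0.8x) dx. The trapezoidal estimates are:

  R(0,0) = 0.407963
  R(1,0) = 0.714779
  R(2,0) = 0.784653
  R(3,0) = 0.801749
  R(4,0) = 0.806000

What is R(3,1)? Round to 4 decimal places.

R(3,1) = (4·0.801749 − 0.784653) / 3 = 0.807448
(Column j=1 coincides with Simpson's rule on the same nodes.)

0.8074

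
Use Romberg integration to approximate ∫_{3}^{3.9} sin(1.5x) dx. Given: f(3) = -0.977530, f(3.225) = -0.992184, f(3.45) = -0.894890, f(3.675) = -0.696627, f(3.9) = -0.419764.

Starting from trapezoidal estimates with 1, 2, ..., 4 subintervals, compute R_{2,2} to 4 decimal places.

-0.7456

R_{0,0} (trapezoid, 1 panel, h=0.9000): -0.628782
R_{1,0} (trapezoid, 2 panels, h=0.4500): -0.717092
R_{2,0} (trapezoid, 4 panels, h=0.2250): -0.738528
R_{1,1} = -0.717092 + (-0.717092 − (-0.628782))/3 = -0.746529
R_{2,1} = -0.738528 + (-0.738528 − (-0.717092))/3 = -0.745673
R_{2,2} = -0.745673 + (-0.745673 − (-0.746529))/15 = -0.745616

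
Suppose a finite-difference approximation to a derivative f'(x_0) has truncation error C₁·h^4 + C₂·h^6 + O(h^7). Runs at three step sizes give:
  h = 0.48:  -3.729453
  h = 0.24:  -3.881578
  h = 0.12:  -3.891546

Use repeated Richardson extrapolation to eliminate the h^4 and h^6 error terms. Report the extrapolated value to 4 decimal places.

First eliminate the h^4 term (factor 2^4 = 16):
  B₁ = (16·(-3.881578) − (-3.729453))/15 = -3.891720
  B₂ = (16·(-3.891546) − (-3.881578))/15 = -3.892211
Then eliminate the h^6 term (factor 2^6 = 64):
  (64·(-3.892211) − (-3.891720))/63 = -3.892219

-3.8922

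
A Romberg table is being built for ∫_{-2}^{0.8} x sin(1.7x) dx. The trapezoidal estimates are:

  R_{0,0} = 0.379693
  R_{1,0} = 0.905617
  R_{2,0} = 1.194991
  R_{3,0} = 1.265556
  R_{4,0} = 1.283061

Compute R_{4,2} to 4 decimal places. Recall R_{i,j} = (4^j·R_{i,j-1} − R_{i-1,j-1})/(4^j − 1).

1.2889

R_{3,1} = 1.265556 + (1.265556 − 1.194991)/3 = 1.289078
R_{4,1} = (4·1.283061 − 1.265556) / 3 = 1.288896
R_{4,2} = (16·1.288896 − 1.289078) / 15 = 1.288884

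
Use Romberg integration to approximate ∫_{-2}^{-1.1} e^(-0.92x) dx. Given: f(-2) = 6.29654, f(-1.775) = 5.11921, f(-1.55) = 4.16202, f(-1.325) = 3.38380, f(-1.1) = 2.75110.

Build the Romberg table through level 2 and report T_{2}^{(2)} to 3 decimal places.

3.854

T_{0}^{(0)} (trapezoid, 1 panel, h=0.9000): 4.07144
T_{1}^{(0)} (trapezoid, 2 panels, h=0.4500): 3.90863
T_{2}^{(0)} (trapezoid, 4 panels, h=0.2250): 3.86749
T_{1}^{(1)} = 3.90863 + (3.90863 − 4.07144)/3 = 3.85436
T_{2}^{(1)} = 3.86749 + (3.86749 − 3.90863)/3 = 3.85378
T_{2}^{(2)} = 3.85378 + (3.85378 − 3.85436)/15 = 3.85374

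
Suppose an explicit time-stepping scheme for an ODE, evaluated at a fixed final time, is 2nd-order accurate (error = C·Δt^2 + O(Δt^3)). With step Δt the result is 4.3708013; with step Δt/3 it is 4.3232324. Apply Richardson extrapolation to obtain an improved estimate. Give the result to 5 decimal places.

The leading error scales as Δt^2; refining by a factor of 3 reduces it by 3^2 = 9.
Extrapolated value = (9·A(Δt/3) − A(Δt)) / (9 − 1)
= (9·4.3232324 − 4.3708013) / 8
= 34.5382903 / 8 = 4.3172863

4.31729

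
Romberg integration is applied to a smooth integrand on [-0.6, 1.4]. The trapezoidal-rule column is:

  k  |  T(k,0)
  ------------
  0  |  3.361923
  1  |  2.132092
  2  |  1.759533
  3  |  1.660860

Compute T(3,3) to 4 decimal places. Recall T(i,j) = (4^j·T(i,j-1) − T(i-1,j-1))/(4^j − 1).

Richardson extrapolation on the trapezoidal column (denominator 4−1=3):
T(1,1) = 2.132092 + (2.132092 − 3.361923)/3 = 1.722148
T(2,1) = 1.759533 + (1.759533 − 2.132092)/3 = 1.635347
T(3,1) = (4·1.660860 − 1.759533) / 3 = 1.627969
T(2,2) = 1.635347 + (1.635347 − 1.722148)/15 = 1.629560
T(3,2) = (16·1.627969 − 1.635347) / 15 = 1.627477
T(3,3) = (64·1.627477 − 1.629560) / 63 = 1.627444

1.6274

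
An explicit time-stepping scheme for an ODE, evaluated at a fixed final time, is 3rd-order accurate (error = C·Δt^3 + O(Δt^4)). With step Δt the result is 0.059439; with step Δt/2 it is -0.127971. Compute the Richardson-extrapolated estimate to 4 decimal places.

Extrapolated value = (8·A(Δt/2) − A(Δt)) / (8 − 1)
= (8·(-0.127971) − 0.059439) / 7
= -1.083207 / 7 = -0.154744

-0.1547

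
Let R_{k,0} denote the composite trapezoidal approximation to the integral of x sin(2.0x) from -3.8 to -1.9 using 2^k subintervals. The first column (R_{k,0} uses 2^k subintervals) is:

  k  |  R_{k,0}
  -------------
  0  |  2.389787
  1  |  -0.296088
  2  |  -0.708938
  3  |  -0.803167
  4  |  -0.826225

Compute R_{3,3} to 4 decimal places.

Richardson extrapolation on the trapezoidal column (denominator 4−1=3):
R_{1,1} = (4·(-0.296088) − 2.389787) / 3 = -1.191380
R_{2,1} = (4·(-0.708938) − (-0.296088)) / 3 = -0.846555
R_{3,1} = (4·(-0.803167) − (-0.708938)) / 3 = -0.834577
R_{2,2} = -0.846555 + (-0.846555 − (-1.191380))/15 = -0.823567
R_{3,2} = (16·(-0.834577) − (-0.846555)) / 15 = -0.833778
R_{3,3} = -0.833778 + (-0.833778 − (-0.823567))/63 = -0.833940

-0.8339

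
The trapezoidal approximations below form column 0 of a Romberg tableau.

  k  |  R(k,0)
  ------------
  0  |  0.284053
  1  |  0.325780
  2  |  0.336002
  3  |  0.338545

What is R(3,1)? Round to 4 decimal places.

0.3394

R(3,1) = (4·0.338545 − 0.336002) / 3 = 0.339393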